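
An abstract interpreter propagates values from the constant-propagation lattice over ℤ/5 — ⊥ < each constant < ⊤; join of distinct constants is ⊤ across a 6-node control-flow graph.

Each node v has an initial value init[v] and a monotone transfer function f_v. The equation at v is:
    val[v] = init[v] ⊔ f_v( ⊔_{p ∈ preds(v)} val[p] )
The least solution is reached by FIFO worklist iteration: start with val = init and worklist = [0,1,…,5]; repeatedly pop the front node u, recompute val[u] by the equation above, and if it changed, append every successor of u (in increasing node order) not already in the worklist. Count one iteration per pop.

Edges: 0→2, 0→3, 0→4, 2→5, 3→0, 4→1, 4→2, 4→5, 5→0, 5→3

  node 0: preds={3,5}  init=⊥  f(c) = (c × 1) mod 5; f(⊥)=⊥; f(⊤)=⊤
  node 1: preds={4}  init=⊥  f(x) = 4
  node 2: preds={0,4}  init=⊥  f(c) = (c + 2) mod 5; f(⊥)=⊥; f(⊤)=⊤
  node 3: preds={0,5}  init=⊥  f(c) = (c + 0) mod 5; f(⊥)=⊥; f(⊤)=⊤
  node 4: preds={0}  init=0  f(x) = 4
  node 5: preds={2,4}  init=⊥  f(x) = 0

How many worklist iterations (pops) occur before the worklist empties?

Trace (14 dequeues):
  [1] u=0 | in ⊥ | out ⊥ | ==
  [2] u=1 | in 0 | out 4 | prev ⊥ | push {}
  [3] u=2 | in 0 | out 2 | prev ⊥ | push {}
  [4] u=3 | in ⊥ | out ⊥ | ==
  [5] u=4 | in ⊥ | out ⊤ | prev 0 | push {1,2}
  [6] u=5 | in ⊤ | out 0 | prev ⊥ | push {0,3}
  [7] u=1 | in ⊤ | out 4 | ==
  [8] u=2 | in ⊤ | out ⊤ | prev 2 | push {5}
  [9] u=0 | in 0 | out 0 | prev ⊥ | push {2,4}
  [10] u=3 | in 0 | out 0 | prev ⊥ | push {0}
  [11] u=5 | in ⊤ | out 0 | ==
  [12] u=2 | in ⊤ | out ⊤ | ==
  [13] u=4 | in 0 | out ⊤ | ==
  [14] u=0 | in 0 | out 0 | ==

Converged values:
  [0] 0
  [1] 4
  [2] ⊤
  [3] 0
  [4] ⊤
  [5] 0

14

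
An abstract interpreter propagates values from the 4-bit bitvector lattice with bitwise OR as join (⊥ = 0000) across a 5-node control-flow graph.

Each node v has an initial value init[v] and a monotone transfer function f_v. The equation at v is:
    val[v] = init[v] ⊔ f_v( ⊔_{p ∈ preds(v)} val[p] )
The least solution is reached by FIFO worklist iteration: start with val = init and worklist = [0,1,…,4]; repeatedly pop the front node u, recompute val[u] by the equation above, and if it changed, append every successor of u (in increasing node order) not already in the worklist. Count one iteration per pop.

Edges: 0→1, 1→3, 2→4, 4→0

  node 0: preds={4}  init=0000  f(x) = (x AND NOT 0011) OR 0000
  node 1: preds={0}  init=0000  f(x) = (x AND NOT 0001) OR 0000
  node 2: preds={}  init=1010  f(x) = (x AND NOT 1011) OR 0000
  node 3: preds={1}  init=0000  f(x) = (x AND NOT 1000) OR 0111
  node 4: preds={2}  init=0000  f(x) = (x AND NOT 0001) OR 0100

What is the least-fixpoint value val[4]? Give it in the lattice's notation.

1110

Iteration log — 8 steps:
  step 1. node 0  ⊔preds=0000  new=0000  stable
  step 2. node 1  ⊔preds=0000  new=0000  stable
  step 3. node 2  ⊔preds=0000  new=1010  stable
  step 4. node 3  ⊔preds=0000  new=0111  old=0000  +wl: 
  step 5. node 4  ⊔preds=1010  new=1110  old=0000  +wl: 0
  step 6. node 0  ⊔preds=1110  new=1100  old=0000  +wl: 1
  step 7. node 1  ⊔preds=1100  new=1100  old=0000  +wl: 3
  step 8. node 3  ⊔preds=1100  new=0111  stable

Least fixpoint reached:
  node 0: 1100
  node 1: 1100
  node 2: 1010
  node 3: 0111
  node 4: 1110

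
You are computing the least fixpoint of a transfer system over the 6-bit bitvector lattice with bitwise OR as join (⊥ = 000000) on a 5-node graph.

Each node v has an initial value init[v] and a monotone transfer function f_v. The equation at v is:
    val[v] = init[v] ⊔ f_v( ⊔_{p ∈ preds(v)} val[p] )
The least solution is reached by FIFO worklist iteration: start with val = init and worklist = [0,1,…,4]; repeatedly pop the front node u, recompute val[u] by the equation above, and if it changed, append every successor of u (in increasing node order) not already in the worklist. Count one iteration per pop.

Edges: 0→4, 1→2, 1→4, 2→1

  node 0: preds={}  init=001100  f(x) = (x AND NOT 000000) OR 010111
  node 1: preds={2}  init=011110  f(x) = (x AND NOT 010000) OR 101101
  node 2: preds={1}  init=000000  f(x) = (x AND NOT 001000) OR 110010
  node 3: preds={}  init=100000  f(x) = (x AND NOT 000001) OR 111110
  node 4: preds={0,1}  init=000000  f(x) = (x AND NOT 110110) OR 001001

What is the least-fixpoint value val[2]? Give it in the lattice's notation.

110111

Iteration log — 6 steps:
  step 1. node 0  ⊔preds=000000  new=011111  old=001100  +wl: 
  step 2. node 1  ⊔preds=000000  new=111111  old=011110  +wl: 
  step 3. node 2  ⊔preds=111111  new=110111  old=000000  +wl: 1
  step 4. node 3  ⊔preds=000000  new=111110  old=100000  +wl: 
  step 5. node 4  ⊔preds=111111  new=001001  old=000000  +wl: 
  step 6. node 1  ⊔preds=110111  new=111111  stable

Least fixpoint reached:
  node 0: 011111
  node 1: 111111
  node 2: 110111
  node 3: 111110
  node 4: 001001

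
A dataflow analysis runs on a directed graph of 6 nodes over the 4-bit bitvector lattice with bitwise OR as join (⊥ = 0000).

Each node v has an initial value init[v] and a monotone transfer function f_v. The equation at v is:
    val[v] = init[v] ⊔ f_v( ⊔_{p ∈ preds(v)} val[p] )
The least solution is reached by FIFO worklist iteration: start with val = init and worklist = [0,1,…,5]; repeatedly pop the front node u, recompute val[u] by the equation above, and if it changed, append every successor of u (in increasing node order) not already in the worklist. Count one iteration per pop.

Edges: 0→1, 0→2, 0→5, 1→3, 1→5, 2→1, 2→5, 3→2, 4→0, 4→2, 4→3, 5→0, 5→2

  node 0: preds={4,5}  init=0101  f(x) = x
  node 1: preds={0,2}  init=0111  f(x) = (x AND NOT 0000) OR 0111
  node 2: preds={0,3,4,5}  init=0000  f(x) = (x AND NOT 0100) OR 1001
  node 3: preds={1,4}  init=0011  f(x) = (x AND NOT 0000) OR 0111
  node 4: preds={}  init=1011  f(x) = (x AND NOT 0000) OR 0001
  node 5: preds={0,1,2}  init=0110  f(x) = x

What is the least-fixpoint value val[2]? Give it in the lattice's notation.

Iteration log — 9 steps:
  step 1. node 0  ⊔preds=1111  new=1111  old=0101  +wl: 
  step 2. node 1  ⊔preds=1111  new=1111  old=0111  +wl: 
  step 3. node 2  ⊔preds=1111  new=1011  old=0000  +wl: 1
  step 4. node 3  ⊔preds=1111  new=1111  old=0011  +wl: 2
  step 5. node 4  ⊔preds=0000  new=1011  stable
  step 6. node 5  ⊔preds=1111  new=1111  old=0110  +wl: 0
  step 7. node 1  ⊔preds=1111  new=1111  stable
  step 8. node 2  ⊔preds=1111  new=1011  stable
  step 9. node 0  ⊔preds=1111  new=1111  stable

Least fixpoint reached:
  node 0: 1111
  node 1: 1111
  node 2: 1011
  node 3: 1111
  node 4: 1011
  node 5: 1111

1011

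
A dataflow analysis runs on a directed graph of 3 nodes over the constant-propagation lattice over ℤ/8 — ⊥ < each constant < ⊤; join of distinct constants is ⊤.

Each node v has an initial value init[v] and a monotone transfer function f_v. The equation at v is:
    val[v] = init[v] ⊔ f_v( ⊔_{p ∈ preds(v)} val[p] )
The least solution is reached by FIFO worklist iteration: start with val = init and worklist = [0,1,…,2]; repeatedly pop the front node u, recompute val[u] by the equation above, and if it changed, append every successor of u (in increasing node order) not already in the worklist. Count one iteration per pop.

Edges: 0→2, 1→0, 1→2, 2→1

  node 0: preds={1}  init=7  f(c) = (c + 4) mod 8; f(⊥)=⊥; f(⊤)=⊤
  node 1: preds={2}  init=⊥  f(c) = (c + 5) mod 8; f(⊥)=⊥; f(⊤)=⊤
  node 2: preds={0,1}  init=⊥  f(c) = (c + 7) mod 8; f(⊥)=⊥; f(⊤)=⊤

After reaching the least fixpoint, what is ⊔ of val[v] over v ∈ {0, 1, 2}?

⊤

Iteration log — 9 steps:
  step 1. node 0  ⊔preds=⊥  new=7  stable
  step 2. node 1  ⊔preds=⊥  new=⊥  stable
  step 3. node 2  ⊔preds=7  new=6  old=⊥  +wl: 1
  step 4. node 1  ⊔preds=6  new=3  old=⊥  +wl: 0,2
  step 5. node 0  ⊔preds=3  new=7  stable
  step 6. node 2  ⊔preds=⊤  new=⊤  old=6  +wl: 1
  step 7. node 1  ⊔preds=⊤  new=⊤  old=3  +wl: 0,2
  step 8. node 0  ⊔preds=⊤  new=⊤  old=7  +wl: 
  step 9. node 2  ⊔preds=⊤  new=⊤  stable

Least fixpoint reached:
  node 0: ⊤
  node 1: ⊤
  node 2: ⊤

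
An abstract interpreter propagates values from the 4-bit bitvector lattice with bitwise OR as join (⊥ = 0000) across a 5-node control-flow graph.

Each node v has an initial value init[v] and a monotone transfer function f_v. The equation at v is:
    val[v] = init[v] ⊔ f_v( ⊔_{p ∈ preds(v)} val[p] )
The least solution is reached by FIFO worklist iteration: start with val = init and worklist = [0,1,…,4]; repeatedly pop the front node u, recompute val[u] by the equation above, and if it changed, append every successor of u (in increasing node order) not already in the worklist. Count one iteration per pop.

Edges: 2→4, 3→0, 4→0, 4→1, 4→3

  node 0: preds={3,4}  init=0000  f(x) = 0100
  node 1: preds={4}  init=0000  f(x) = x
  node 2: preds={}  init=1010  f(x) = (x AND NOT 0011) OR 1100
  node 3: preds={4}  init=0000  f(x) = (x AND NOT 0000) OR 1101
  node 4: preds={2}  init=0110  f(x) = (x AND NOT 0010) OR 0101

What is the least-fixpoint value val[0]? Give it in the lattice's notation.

0100

Trace (8 dequeues):
  [1] u=0 | in 0110 | out 0100 | prev 0000 | push {}
  [2] u=1 | in 0110 | out 0110 | prev 0000 | push {}
  [3] u=2 | in 0000 | out 1110 | prev 1010 | push {}
  [4] u=3 | in 0110 | out 1111 | prev 0000 | push {0}
  [5] u=4 | in 1110 | out 1111 | prev 0110 | push {1,3}
  [6] u=0 | in 1111 | out 0100 | ==
  [7] u=1 | in 1111 | out 1111 | prev 0110 | push {}
  [8] u=3 | in 1111 | out 1111 | ==

Converged values:
  [0] 0100
  [1] 1111
  [2] 1110
  [3] 1111
  [4] 1111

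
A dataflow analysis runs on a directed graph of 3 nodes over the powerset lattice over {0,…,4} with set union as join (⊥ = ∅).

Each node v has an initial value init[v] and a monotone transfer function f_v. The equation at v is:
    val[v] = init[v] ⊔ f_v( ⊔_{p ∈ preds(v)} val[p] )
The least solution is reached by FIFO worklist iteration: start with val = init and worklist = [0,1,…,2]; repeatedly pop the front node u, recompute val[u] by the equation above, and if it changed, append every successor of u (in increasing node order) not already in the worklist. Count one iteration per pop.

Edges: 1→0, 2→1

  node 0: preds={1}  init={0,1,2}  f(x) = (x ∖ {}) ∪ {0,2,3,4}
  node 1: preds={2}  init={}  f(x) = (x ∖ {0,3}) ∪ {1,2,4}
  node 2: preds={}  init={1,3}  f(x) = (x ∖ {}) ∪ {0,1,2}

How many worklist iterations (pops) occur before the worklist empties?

5

Trace (5 dequeues):
  [1] u=0 | in {} | out {0,1,2,3,4} | prev {0,1,2} | push {}
  [2] u=1 | in {1,3} | out {1,2,4} | prev {} | push {0}
  [3] u=2 | in {} | out {0,1,2,3} | prev {1,3} | push {1}
  [4] u=0 | in {1,2,4} | out {0,1,2,3,4} | ==
  [5] u=1 | in {0,1,2,3} | out {1,2,4} | ==

Converged values:
  [0] {0,1,2,3,4}
  [1] {1,2,4}
  [2] {0,1,2,3}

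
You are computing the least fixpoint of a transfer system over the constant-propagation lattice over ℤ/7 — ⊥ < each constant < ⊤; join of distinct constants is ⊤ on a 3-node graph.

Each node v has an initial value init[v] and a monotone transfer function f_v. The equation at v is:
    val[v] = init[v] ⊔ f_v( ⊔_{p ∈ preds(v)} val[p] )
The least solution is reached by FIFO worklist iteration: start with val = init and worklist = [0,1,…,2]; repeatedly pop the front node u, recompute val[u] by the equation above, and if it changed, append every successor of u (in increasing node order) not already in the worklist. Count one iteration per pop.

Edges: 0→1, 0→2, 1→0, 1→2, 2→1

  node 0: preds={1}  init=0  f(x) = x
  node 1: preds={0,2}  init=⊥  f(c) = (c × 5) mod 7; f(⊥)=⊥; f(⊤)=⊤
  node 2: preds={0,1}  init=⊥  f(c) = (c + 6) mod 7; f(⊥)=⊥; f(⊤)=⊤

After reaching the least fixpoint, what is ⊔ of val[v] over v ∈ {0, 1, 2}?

⊤

Iteration log — 8 steps:
  step 1. node 0  ⊔preds=⊥  new=0  stable
  step 2. node 1  ⊔preds=0  new=0  old=⊥  +wl: 0
  step 3. node 2  ⊔preds=0  new=6  old=⊥  +wl: 1
  step 4. node 0  ⊔preds=0  new=0  stable
  step 5. node 1  ⊔preds=⊤  new=⊤  old=0  +wl: 0,2
  step 6. node 0  ⊔preds=⊤  new=⊤  old=0  +wl: 1
  step 7. node 2  ⊔preds=⊤  new=⊤  old=6  +wl: 
  step 8. node 1  ⊔preds=⊤  new=⊤  stable

Least fixpoint reached:
  node 0: ⊤
  node 1: ⊤
  node 2: ⊤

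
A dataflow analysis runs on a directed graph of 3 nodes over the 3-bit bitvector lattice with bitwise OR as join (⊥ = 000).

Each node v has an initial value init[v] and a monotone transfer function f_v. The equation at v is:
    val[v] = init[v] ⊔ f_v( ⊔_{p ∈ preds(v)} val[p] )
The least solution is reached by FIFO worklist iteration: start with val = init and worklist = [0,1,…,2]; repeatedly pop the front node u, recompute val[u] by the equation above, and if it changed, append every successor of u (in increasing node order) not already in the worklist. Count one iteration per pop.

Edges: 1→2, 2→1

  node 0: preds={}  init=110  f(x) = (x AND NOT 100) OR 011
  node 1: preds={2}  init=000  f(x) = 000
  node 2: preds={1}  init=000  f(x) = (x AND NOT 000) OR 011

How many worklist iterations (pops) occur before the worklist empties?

4

Iteration log — 4 steps:
  step 1. node 0  ⊔preds=000  new=111  old=110  +wl: 
  step 2. node 1  ⊔preds=000  new=000  stable
  step 3. node 2  ⊔preds=000  new=011  old=000  +wl: 1
  step 4. node 1  ⊔preds=011  new=000  stable

Least fixpoint reached:
  node 0: 111
  node 1: 000
  node 2: 011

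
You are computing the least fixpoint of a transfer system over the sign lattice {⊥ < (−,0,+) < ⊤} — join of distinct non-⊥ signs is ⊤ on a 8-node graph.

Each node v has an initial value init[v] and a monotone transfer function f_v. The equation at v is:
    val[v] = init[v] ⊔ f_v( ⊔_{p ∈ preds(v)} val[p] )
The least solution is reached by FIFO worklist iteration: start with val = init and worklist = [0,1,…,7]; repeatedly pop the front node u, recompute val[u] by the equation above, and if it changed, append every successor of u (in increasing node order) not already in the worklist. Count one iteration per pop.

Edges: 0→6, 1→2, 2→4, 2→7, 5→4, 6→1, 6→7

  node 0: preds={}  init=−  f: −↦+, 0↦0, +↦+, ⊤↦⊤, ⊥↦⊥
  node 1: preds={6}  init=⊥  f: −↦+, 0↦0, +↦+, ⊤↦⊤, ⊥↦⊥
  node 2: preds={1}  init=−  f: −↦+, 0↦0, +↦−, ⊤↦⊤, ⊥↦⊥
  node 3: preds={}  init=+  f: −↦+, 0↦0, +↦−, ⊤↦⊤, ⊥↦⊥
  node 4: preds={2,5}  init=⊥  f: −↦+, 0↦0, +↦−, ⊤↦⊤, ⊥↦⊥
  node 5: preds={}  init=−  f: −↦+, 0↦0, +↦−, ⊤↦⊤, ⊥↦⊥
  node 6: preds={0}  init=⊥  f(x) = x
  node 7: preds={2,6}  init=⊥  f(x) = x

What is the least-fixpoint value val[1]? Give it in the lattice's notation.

Trace (10 dequeues):
  [1] u=0 | in ⊥ | out − | ==
  [2] u=1 | in ⊥ | out ⊥ | ==
  [3] u=2 | in ⊥ | out − | ==
  [4] u=3 | in ⊥ | out + | ==
  [5] u=4 | in − | out + | prev ⊥ | push {}
  [6] u=5 | in ⊥ | out − | ==
  [7] u=6 | in − | out − | prev ⊥ | push {1}
  [8] u=7 | in − | out − | prev ⊥ | push {}
  [9] u=1 | in − | out + | prev ⊥ | push {2}
  [10] u=2 | in + | out − | ==

Converged values:
  [0] −
  [1] +
  [2] −
  [3] +
  [4] +
  [5] −
  [6] −
  [7] −

+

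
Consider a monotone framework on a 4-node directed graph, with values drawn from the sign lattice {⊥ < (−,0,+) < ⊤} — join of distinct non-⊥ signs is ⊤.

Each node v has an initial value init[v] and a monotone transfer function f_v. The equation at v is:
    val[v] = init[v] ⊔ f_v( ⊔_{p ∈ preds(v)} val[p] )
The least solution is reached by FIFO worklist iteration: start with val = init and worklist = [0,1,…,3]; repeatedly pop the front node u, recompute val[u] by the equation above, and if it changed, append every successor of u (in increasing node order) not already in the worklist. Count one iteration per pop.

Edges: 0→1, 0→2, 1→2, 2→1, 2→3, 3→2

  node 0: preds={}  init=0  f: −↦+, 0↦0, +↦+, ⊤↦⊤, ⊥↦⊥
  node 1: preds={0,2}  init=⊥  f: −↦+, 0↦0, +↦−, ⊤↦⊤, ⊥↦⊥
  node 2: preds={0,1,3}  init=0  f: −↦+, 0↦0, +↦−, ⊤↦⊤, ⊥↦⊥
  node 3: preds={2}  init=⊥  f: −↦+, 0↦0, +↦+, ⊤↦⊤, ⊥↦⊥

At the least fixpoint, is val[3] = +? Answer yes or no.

no

Iteration log — 5 steps:
  step 1. node 0  ⊔preds=⊥  new=0  stable
  step 2. node 1  ⊔preds=0  new=0  old=⊥  +wl: 
  step 3. node 2  ⊔preds=0  new=0  stable
  step 4. node 3  ⊔preds=0  new=0  old=⊥  +wl: 2
  step 5. node 2  ⊔preds=0  new=0  stable

Least fixpoint reached:
  node 0: 0
  node 1: 0
  node 2: 0
  node 3: 0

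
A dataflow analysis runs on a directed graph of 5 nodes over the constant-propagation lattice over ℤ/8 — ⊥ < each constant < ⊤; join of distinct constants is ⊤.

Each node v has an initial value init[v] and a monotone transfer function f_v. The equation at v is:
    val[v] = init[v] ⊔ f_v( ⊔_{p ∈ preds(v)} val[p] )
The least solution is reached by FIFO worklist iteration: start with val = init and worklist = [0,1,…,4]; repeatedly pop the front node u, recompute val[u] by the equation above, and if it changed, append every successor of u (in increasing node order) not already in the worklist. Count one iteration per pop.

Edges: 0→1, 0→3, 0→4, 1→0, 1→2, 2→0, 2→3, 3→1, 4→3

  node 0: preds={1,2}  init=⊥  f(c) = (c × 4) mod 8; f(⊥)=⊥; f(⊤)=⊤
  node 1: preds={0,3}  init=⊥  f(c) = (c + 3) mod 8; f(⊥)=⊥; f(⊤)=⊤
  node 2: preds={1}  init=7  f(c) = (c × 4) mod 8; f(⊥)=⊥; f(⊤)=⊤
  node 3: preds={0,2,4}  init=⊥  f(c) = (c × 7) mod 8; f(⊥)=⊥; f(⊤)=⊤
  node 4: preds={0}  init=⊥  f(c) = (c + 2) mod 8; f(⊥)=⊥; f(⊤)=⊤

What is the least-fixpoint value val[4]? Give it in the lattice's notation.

⊤

Worklist (12 pops):
  #1 pop 0: in=7 → 4 (was ⊥); enqueue []
  #2 pop 1: in=4 → 7 (was ⊥); enqueue [0]
  #3 pop 2: in=7 → ⊤ (was 7); enqueue []
  #4 pop 3: in=⊤ → ⊤ (was ⊥); enqueue [1]
  #5 pop 4: in=4 → 6 (was ⊥); enqueue [3]
  #6 pop 0: in=⊤ → ⊤ (was 4); enqueue [4]
  #7 pop 1: in=⊤ → ⊤ (was 7); enqueue [0,2]
  #8 pop 3: in=⊤ → ⊤ (no change)
  #9 pop 4: in=⊤ → ⊤ (was 6); enqueue [3]
  #10 pop 0: in=⊤ → ⊤ (no change)
  #11 pop 2: in=⊤ → ⊤ (no change)
  #12 pop 3: in=⊤ → ⊤ (no change)

Fixpoint:
  val[0] = ⊤
  val[1] = ⊤
  val[2] = ⊤
  val[3] = ⊤
  val[4] = ⊤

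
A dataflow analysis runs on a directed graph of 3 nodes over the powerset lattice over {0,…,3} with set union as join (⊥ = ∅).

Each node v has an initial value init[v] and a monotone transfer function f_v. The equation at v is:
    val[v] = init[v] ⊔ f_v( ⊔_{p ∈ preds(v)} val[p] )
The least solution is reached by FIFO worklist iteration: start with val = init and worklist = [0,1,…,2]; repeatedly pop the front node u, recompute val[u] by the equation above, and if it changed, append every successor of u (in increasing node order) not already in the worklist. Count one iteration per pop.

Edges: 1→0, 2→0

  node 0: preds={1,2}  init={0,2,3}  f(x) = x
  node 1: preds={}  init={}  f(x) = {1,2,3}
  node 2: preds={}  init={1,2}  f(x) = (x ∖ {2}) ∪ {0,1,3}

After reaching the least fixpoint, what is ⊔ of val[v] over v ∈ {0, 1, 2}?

Trace (4 dequeues):
  [1] u=0 | in {1,2} | out {0,1,2,3} | prev {0,2,3} | push {}
  [2] u=1 | in {} | out {1,2,3} | prev {} | push {0}
  [3] u=2 | in {} | out {0,1,2,3} | prev {1,2} | push {}
  [4] u=0 | in {0,1,2,3} | out {0,1,2,3} | ==

Converged values:
  [0] {0,1,2,3}
  [1] {1,2,3}
  [2] {0,1,2,3}

{0,1,2,3}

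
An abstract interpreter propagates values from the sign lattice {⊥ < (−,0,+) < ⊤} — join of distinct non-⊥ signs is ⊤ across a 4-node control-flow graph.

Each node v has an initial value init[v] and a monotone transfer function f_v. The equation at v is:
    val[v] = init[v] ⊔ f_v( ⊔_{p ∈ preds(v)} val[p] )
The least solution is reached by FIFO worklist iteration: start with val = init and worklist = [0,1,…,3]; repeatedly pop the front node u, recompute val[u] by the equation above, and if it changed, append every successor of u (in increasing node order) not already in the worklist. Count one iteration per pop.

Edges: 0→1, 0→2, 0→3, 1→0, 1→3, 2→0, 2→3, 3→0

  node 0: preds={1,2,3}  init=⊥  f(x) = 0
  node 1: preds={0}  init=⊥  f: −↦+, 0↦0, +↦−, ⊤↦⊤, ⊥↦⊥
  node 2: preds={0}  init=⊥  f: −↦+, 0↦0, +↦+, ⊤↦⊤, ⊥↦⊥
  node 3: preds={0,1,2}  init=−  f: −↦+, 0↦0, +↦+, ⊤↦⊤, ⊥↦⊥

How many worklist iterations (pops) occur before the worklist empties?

Worklist (5 pops):
  #1 pop 0: in=− → 0 (was ⊥); enqueue []
  #2 pop 1: in=0 → 0 (was ⊥); enqueue [0]
  #3 pop 2: in=0 → 0 (was ⊥); enqueue []
  #4 pop 3: in=0 → ⊤ (was −); enqueue []
  #5 pop 0: in=⊤ → 0 (no change)

Fixpoint:
  val[0] = 0
  val[1] = 0
  val[2] = 0
  val[3] = ⊤

5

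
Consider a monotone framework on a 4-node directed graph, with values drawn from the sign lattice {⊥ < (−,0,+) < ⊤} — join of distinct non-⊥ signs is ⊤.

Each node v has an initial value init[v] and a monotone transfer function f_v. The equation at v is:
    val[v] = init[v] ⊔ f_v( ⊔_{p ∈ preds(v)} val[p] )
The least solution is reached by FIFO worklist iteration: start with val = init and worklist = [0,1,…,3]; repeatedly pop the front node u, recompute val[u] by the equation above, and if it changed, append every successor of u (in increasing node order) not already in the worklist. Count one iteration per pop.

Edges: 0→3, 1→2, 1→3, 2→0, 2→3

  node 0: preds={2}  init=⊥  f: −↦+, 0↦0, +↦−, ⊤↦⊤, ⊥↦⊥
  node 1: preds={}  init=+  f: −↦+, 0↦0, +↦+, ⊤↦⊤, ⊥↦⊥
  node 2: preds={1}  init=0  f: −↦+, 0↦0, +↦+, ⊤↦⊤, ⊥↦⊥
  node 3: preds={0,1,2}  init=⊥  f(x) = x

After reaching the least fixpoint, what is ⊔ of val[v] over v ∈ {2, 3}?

⊤

Trace (6 dequeues):
  [1] u=0 | in 0 | out 0 | prev ⊥ | push {}
  [2] u=1 | in ⊥ | out + | ==
  [3] u=2 | in + | out ⊤ | prev 0 | push {0}
  [4] u=3 | in ⊤ | out ⊤ | prev ⊥ | push {}
  [5] u=0 | in ⊤ | out ⊤ | prev 0 | push {3}
  [6] u=3 | in ⊤ | out ⊤ | ==

Converged values:
  [0] ⊤
  [1] +
  [2] ⊤
  [3] ⊤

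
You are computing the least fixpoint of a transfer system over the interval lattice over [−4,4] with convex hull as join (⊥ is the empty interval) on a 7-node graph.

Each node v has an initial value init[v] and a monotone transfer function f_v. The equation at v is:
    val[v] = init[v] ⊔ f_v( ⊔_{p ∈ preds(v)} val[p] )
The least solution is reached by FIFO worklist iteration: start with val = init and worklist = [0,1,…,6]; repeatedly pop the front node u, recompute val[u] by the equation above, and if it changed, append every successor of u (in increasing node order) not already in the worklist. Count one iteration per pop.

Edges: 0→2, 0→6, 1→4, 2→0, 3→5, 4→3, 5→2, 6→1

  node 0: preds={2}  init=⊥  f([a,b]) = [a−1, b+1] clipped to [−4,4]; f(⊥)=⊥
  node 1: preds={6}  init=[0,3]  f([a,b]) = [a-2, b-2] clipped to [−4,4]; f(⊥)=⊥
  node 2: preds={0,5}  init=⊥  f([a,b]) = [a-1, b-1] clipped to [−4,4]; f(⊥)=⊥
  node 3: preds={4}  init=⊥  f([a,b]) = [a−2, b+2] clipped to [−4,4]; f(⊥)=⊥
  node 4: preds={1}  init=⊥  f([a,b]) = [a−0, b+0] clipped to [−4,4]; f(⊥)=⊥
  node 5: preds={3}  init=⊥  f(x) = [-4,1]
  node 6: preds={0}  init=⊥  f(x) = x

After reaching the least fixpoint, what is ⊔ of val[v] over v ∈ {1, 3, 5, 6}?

Trace (17 dequeues):
  [1] u=0 | in ⊥ | out ⊥ | ==
  [2] u=1 | in ⊥ | out [0,3] | ==
  [3] u=2 | in ⊥ | out ⊥ | ==
  [4] u=3 | in ⊥ | out ⊥ | ==
  [5] u=4 | in [0,3] | out [0,3] | prev ⊥ | push {3}
  [6] u=5 | in ⊥ | out [-4,1] | prev ⊥ | push {2}
  [7] u=6 | in ⊥ | out ⊥ | ==
  [8] u=3 | in [0,3] | out [-2,4] | prev ⊥ | push {5}
  [9] u=2 | in [-4,1] | out [-4,0] | prev ⊥ | push {0}
  [10] u=5 | in [-2,4] | out [-4,1] | ==
  [11] u=0 | in [-4,0] | out [-4,1] | prev ⊥ | push {2,6}
  [12] u=2 | in [-4,1] | out [-4,0] | ==
  [13] u=6 | in [-4,1] | out [-4,1] | prev ⊥ | push {1}
  [14] u=1 | in [-4,1] | out [-4,3] | prev [0,3] | push {4}
  [15] u=4 | in [-4,3] | out [-4,3] | prev [0,3] | push {3}
  [16] u=3 | in [-4,3] | out [-4,4] | prev [-2,4] | push {5}
  [17] u=5 | in [-4,4] | out [-4,1] | ==

Converged values:
  [0] [-4,1]
  [1] [-4,3]
  [2] [-4,0]
  [3] [-4,4]
  [4] [-4,3]
  [5] [-4,1]
  [6] [-4,1]

[-4,4]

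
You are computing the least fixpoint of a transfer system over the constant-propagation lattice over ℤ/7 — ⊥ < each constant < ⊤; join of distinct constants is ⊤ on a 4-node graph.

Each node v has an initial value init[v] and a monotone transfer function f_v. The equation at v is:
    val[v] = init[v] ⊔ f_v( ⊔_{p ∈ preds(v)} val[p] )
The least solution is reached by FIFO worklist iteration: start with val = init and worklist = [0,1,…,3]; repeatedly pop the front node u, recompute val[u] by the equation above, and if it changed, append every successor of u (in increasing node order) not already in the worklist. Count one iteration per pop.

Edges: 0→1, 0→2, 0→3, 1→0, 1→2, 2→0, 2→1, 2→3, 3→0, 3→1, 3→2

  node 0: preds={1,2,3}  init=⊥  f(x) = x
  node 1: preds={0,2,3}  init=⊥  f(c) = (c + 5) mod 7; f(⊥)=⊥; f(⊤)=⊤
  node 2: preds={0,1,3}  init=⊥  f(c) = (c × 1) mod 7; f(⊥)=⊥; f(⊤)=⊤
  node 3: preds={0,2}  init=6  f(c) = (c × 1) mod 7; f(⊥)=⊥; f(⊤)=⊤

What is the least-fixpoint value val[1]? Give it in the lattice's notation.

Iteration log — 9 steps:
  step 1. node 0  ⊔preds=6  new=6  old=⊥  +wl: 
  step 2. node 1  ⊔preds=6  new=4  old=⊥  +wl: 0
  step 3. node 2  ⊔preds=⊤  new=⊤  old=⊥  +wl: 1
  step 4. node 3  ⊔preds=⊤  new=⊤  old=6  +wl: 2
  step 5. node 0  ⊔preds=⊤  new=⊤  old=6  +wl: 3
  step 6. node 1  ⊔preds=⊤  new=⊤  old=4  +wl: 0
  step 7. node 2  ⊔preds=⊤  new=⊤  stable
  step 8. node 3  ⊔preds=⊤  new=⊤  stable
  step 9. node 0  ⊔preds=⊤  new=⊤  stable

Least fixpoint reached:
  node 0: ⊤
  node 1: ⊤
  node 2: ⊤
  node 3: ⊤

⊤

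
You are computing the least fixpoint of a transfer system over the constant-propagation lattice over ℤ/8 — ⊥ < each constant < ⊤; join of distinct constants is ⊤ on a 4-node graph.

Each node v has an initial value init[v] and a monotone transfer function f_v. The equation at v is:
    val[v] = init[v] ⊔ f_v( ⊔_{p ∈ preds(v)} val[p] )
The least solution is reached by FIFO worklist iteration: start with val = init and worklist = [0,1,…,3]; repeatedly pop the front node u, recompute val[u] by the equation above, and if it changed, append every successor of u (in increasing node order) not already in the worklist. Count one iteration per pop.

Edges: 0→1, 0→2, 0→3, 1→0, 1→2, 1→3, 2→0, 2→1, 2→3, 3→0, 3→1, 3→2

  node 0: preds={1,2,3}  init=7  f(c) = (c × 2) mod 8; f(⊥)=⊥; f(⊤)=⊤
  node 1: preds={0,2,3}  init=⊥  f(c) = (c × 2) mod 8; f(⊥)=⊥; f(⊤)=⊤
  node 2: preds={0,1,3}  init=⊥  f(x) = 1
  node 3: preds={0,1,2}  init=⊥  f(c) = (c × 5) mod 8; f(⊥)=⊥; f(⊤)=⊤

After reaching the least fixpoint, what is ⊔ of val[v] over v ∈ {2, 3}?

Worklist (9 pops):
  #1 pop 0: in=⊥ → 7 (no change)
  #2 pop 1: in=7 → 6 (was ⊥); enqueue [0]
  #3 pop 2: in=⊤ → 1 (was ⊥); enqueue [1]
  #4 pop 3: in=⊤ → ⊤ (was ⊥); enqueue [2]
  #5 pop 0: in=⊤ → ⊤ (was 7); enqueue [3]
  #6 pop 1: in=⊤ → ⊤ (was 6); enqueue [0]
  #7 pop 2: in=⊤ → 1 (no change)
  #8 pop 3: in=⊤ → ⊤ (no change)
  #9 pop 0: in=⊤ → ⊤ (no change)

Fixpoint:
  val[0] = ⊤
  val[1] = ⊤
  val[2] = 1
  val[3] = ⊤

⊤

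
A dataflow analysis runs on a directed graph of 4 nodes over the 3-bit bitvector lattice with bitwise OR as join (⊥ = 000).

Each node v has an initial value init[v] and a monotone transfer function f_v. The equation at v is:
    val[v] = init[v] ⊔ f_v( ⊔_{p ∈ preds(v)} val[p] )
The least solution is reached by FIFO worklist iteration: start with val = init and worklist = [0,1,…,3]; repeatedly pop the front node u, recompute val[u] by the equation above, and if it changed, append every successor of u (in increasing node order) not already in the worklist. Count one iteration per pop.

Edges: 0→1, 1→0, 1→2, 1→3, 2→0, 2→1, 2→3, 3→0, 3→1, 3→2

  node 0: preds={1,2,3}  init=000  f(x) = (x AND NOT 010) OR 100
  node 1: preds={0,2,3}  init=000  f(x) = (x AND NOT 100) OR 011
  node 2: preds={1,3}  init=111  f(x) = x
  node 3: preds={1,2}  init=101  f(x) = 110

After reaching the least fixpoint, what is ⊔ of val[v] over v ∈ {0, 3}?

111

Iteration log — 7 steps:
  step 1. node 0  ⊔preds=111  new=101  old=000  +wl: 
  step 2. node 1  ⊔preds=111  new=011  old=000  +wl: 0
  step 3. node 2  ⊔preds=111  new=111  stable
  step 4. node 3  ⊔preds=111  new=111  old=101  +wl: 1,2
  step 5. node 0  ⊔preds=111  new=101  stable
  step 6. node 1  ⊔preds=111  new=011  stable
  step 7. node 2  ⊔preds=111  new=111  stable

Least fixpoint reached:
  node 0: 101
  node 1: 011
  node 2: 111
  node 3: 111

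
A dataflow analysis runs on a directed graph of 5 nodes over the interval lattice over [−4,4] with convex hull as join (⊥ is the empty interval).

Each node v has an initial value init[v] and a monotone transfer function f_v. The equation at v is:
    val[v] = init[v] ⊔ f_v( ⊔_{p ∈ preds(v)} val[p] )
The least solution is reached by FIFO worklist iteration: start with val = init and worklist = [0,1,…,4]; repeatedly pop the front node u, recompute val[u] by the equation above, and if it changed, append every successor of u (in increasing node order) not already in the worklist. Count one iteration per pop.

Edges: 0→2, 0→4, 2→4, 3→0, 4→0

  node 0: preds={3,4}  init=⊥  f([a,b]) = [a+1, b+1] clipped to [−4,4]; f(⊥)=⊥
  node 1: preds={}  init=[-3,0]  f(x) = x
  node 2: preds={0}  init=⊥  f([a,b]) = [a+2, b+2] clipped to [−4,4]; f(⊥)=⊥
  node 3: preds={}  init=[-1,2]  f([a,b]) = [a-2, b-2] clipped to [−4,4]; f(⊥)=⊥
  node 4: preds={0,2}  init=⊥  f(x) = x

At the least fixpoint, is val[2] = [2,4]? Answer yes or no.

Iteration log — 8 steps:
  step 1. node 0  ⊔preds=[-1,2]  new=[0,3]  old=⊥  +wl: 
  step 2. node 1  ⊔preds=⊥  new=[-3,0]  stable
  step 3. node 2  ⊔preds=[0,3]  new=[2,4]  old=⊥  +wl: 
  step 4. node 3  ⊔preds=⊥  new=[-1,2]  stable
  step 5. node 4  ⊔preds=[0,4]  new=[0,4]  old=⊥  +wl: 0
  step 6. node 0  ⊔preds=[-1,4]  new=[0,4]  old=[0,3]  +wl: 2,4
  step 7. node 2  ⊔preds=[0,4]  new=[2,4]  stable
  step 8. node 4  ⊔preds=[0,4]  new=[0,4]  stable

Least fixpoint reached:
  node 0: [0,4]
  node 1: [-3,0]
  node 2: [2,4]
  node 3: [-1,2]
  node 4: [0,4]

yes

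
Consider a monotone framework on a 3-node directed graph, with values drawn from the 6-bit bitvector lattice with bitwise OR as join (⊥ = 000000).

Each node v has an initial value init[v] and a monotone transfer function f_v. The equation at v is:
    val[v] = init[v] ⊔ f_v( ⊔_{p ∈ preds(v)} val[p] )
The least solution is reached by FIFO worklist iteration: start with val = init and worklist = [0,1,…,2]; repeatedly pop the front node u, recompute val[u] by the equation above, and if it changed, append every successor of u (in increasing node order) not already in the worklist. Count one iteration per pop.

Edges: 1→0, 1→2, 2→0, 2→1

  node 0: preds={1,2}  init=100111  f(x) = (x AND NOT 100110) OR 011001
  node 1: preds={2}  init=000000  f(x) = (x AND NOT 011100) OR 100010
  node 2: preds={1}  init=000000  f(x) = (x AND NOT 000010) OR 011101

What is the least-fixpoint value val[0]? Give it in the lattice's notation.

Iteration log — 7 steps:
  step 1. node 0  ⊔preds=000000  new=111111  old=100111  +wl: 
  step 2. node 1  ⊔preds=000000  new=100010  old=000000  +wl: 0
  step 3. node 2  ⊔preds=100010  new=111101  old=000000  +wl: 1
  step 4. node 0  ⊔preds=111111  new=111111  stable
  step 5. node 1  ⊔preds=111101  new=100011  old=100010  +wl: 0,2
  step 6. node 0  ⊔preds=111111  new=111111  stable
  step 7. node 2  ⊔preds=100011  new=111101  stable

Least fixpoint reached:
  node 0: 111111
  node 1: 100011
  node 2: 111101

111111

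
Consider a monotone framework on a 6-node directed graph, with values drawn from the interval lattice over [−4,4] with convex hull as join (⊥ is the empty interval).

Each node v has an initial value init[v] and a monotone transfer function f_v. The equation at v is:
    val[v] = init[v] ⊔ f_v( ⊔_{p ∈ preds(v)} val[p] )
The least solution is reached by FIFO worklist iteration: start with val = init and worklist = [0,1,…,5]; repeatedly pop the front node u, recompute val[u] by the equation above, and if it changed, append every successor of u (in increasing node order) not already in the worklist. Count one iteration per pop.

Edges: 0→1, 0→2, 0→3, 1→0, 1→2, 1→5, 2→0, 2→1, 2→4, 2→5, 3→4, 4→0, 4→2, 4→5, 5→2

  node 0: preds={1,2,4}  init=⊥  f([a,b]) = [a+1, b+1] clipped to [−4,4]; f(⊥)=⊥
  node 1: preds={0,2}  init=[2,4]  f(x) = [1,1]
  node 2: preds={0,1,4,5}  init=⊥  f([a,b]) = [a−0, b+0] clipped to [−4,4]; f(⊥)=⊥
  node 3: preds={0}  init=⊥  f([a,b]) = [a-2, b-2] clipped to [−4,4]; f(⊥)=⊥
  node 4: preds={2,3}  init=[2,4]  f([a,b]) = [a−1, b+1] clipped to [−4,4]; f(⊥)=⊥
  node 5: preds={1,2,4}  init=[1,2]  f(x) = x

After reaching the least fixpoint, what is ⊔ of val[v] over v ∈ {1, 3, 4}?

Worklist (28 pops):
  #1 pop 0: in=[2,4] → [3,4] (was ⊥); enqueue []
  #2 pop 1: in=[3,4] → [1,4] (was [2,4]); enqueue [0]
  #3 pop 2: in=[1,4] → [1,4] (was ⊥); enqueue [1]
  #4 pop 3: in=[3,4] → [1,2] (was ⊥); enqueue []
  #5 pop 4: in=[1,4] → [0,4] (was [2,4]); enqueue [2]
  #6 pop 5: in=[0,4] → [0,4] (was [1,2]); enqueue []
  #7 pop 0: in=[0,4] → [1,4] (was [3,4]); enqueue [3]
  #8 pop 1: in=[1,4] → [1,4] (no change)
  #9 pop 2: in=[0,4] → [0,4] (was [1,4]); enqueue [0,1,4,5]
  #10 pop 3: in=[1,4] → [-1,2] (was [1,2]); enqueue []
  #11 pop 0: in=[0,4] → [1,4] (no change)
  #12 pop 1: in=[0,4] → [1,4] (no change)
  #13 pop 4: in=[-1,4] → [-2,4] (was [0,4]); enqueue [0,2]
  #14 pop 5: in=[-2,4] → [-2,4] (was [0,4]); enqueue []
  #15 pop 0: in=[-2,4] → [-1,4] (was [1,4]); enqueue [1,3]
  #16 pop 2: in=[-2,4] → [-2,4] (was [0,4]); enqueue [0,4,5]
  #17 pop 1: in=[-2,4] → [1,4] (no change)
  #18 pop 3: in=[-1,4] → [-3,2] (was [-1,2]); enqueue []
  #19 pop 0: in=[-2,4] → [-1,4] (no change)
  #20 pop 4: in=[-3,4] → [-4,4] (was [-2,4]); enqueue [0,2]
  #21 pop 5: in=[-4,4] → [-4,4] (was [-2,4]); enqueue []
  #22 pop 0: in=[-4,4] → [-3,4] (was [-1,4]); enqueue [1,3]
  #23 pop 2: in=[-4,4] → [-4,4] (was [-2,4]); enqueue [0,4,5]
  #24 pop 1: in=[-4,4] → [1,4] (no change)
  #25 pop 3: in=[-3,4] → [-4,2] (was [-3,2]); enqueue []
  #26 pop 0: in=[-4,4] → [-3,4] (no change)
  #27 pop 4: in=[-4,4] → [-4,4] (no change)
  #28 pop 5: in=[-4,4] → [-4,4] (no change)

Fixpoint:
  val[0] = [-3,4]
  val[1] = [1,4]
  val[2] = [-4,4]
  val[3] = [-4,2]
  val[4] = [-4,4]
  val[5] = [-4,4]

[-4,4]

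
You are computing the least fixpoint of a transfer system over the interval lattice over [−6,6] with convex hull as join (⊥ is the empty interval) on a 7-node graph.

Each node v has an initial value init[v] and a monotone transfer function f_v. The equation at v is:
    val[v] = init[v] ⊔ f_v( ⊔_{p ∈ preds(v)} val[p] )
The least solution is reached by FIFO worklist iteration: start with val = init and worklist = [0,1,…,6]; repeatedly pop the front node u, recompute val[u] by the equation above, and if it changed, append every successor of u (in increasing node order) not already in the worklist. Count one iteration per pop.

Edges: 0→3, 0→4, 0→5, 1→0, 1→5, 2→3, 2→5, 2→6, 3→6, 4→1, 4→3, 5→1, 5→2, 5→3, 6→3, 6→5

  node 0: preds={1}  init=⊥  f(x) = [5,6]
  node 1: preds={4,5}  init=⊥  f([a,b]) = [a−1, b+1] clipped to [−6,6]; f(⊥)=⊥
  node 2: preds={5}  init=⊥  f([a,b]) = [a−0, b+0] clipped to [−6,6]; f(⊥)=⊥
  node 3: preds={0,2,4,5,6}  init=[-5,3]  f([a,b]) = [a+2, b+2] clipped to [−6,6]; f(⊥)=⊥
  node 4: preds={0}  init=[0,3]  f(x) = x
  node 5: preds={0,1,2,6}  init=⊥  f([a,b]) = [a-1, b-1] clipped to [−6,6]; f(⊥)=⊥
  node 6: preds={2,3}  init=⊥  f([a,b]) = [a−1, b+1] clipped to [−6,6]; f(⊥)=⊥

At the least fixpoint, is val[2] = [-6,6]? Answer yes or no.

Worklist (21 pops):
  #1 pop 0: in=⊥ → [5,6] (was ⊥); enqueue []
  #2 pop 1: in=[0,3] → [-1,4] (was ⊥); enqueue [0]
  #3 pop 2: in=⊥ → ⊥ (no change)
  #4 pop 3: in=[0,6] → [-5,6] (was [-5,3]); enqueue []
  #5 pop 4: in=[5,6] → [0,6] (was [0,3]); enqueue [1,3]
  #6 pop 5: in=[-1,6] → [-2,5] (was ⊥); enqueue [2]
  #7 pop 6: in=[-5,6] → [-6,6] (was ⊥); enqueue [5]
  #8 pop 0: in=[-1,4] → [5,6] (no change)
  #9 pop 1: in=[-2,6] → [-3,6] (was [-1,4]); enqueue [0]
  #10 pop 3: in=[-6,6] → [-5,6] (no change)
  #11 pop 2: in=[-2,5] → [-2,5] (was ⊥); enqueue [3,6]
  #12 pop 5: in=[-6,6] → [-6,5] (was [-2,5]); enqueue [1,2]
  #13 pop 0: in=[-3,6] → [5,6] (no change)
  #14 pop 3: in=[-6,6] → [-5,6] (no change)
  #15 pop 6: in=[-5,6] → [-6,6] (no change)
  #16 pop 1: in=[-6,6] → [-6,6] (was [-3,6]); enqueue [0,5]
  #17 pop 2: in=[-6,5] → [-6,5] (was [-2,5]); enqueue [3,6]
  #18 pop 0: in=[-6,6] → [5,6] (no change)
  #19 pop 5: in=[-6,6] → [-6,5] (no change)
  #20 pop 3: in=[-6,6] → [-5,6] (no change)
  #21 pop 6: in=[-6,6] → [-6,6] (no change)

Fixpoint:
  val[0] = [5,6]
  val[1] = [-6,6]
  val[2] = [-6,5]
  val[3] = [-5,6]
  val[4] = [0,6]
  val[5] = [-6,5]
  val[6] = [-6,6]

no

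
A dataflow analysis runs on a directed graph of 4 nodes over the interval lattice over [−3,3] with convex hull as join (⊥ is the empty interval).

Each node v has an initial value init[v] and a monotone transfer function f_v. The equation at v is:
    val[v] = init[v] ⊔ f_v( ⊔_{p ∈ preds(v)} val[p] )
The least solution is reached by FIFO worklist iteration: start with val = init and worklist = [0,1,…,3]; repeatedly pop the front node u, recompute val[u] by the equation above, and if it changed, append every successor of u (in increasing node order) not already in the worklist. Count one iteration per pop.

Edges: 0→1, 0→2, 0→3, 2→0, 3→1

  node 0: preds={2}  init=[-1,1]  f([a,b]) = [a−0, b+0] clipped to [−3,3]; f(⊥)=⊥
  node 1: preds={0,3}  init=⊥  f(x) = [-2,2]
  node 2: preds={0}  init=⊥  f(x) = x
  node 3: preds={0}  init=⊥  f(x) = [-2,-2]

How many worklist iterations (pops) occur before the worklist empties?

Trace (6 dequeues):
  [1] u=0 | in ⊥ | out [-1,1] | ==
  [2] u=1 | in [-1,1] | out [-2,2] | prev ⊥ | push {}
  [3] u=2 | in [-1,1] | out [-1,1] | prev ⊥ | push {0}
  [4] u=3 | in [-1,1] | out [-2,-2] | prev ⊥ | push {1}
  [5] u=0 | in [-1,1] | out [-1,1] | ==
  [6] u=1 | in [-2,1] | out [-2,2] | ==

Converged values:
  [0] [-1,1]
  [1] [-2,2]
  [2] [-1,1]
  [3] [-2,-2]

6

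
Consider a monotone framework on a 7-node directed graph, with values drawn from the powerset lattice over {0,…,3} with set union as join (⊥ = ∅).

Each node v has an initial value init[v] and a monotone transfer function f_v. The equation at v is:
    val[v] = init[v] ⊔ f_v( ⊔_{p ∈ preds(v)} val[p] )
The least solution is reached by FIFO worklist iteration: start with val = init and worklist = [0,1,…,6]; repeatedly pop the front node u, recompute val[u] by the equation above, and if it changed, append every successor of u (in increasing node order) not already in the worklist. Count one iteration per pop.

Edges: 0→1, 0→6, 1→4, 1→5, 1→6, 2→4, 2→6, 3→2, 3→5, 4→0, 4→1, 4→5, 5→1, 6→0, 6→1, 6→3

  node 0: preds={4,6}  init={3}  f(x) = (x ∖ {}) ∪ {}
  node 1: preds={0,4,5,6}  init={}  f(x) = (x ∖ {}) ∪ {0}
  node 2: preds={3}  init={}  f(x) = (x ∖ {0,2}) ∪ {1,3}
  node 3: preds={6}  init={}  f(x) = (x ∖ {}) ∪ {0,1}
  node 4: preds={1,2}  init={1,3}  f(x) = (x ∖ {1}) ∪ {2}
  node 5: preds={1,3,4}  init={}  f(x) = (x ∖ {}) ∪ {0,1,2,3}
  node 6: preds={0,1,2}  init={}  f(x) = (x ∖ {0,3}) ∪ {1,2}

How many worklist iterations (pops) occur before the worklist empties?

Worklist (15 pops):
  #1 pop 0: in={1,3} → {1,3} (was {3}); enqueue []
  #2 pop 1: in={1,3} → {0,1,3} (was {}); enqueue []
  #3 pop 2: in={} → {1,3} (was {}); enqueue []
  #4 pop 3: in={} → {0,1} (was {}); enqueue [2]
  #5 pop 4: in={0,1,3} → {0,1,2,3} (was {1,3}); enqueue [0,1]
  #6 pop 5: in={0,1,2,3} → {0,1,2,3} (was {}); enqueue []
  #7 pop 6: in={0,1,3} → {1,2} (was {}); enqueue [3]
  #8 pop 2: in={0,1} → {1,3} (no change)
  #9 pop 0: in={0,1,2,3} → {0,1,2,3} (was {1,3}); enqueue [6]
  #10 pop 1: in={0,1,2,3} → {0,1,2,3} (was {0,1,3}); enqueue [4,5]
  #11 pop 3: in={1,2} → {0,1,2} (was {0,1}); enqueue [2]
  #12 pop 6: in={0,1,2,3} → {1,2} (no change)
  #13 pop 4: in={0,1,2,3} → {0,1,2,3} (no change)
  #14 pop 5: in={0,1,2,3} → {0,1,2,3} (no change)
  #15 pop 2: in={0,1,2} → {1,3} (no change)

Fixpoint:
  val[0] = {0,1,2,3}
  val[1] = {0,1,2,3}
  val[2] = {1,3}
  val[3] = {0,1,2}
  val[4] = {0,1,2,3}
  val[5] = {0,1,2,3}
  val[6] = {1,2}

15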